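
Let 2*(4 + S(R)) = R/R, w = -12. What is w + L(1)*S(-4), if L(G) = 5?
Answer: -59/2 ≈ -29.500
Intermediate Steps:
S(R) = -7/2 (S(R) = -4 + (R/R)/2 = -4 + (½)*1 = -4 + ½ = -7/2)
w + L(1)*S(-4) = -12 + 5*(-7/2) = -12 - 35/2 = -59/2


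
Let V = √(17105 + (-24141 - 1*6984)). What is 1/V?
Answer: -I*√3505/7010 ≈ -0.0084455*I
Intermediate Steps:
V = 2*I*√3505 (V = √(17105 + (-24141 - 6984)) = √(17105 - 31125) = √(-14020) = 2*I*√3505 ≈ 118.41*I)
1/V = 1/(2*I*√3505) = -I*√3505/7010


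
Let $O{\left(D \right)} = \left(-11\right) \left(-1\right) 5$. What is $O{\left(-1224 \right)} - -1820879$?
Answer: $1820934$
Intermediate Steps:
$O{\left(D \right)} = 55$ ($O{\left(D \right)} = 11 \cdot 5 = 55$)
$O{\left(-1224 \right)} - -1820879 = 55 - -1820879 = 55 + 1820879 = 1820934$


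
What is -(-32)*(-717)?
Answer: -22944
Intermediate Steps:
-(-32)*(-717) = -1*22944 = -22944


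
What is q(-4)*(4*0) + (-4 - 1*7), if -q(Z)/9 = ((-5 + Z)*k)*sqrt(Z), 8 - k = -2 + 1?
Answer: -11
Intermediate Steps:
k = 9 (k = 8 - (-2 + 1) = 8 - 1*(-1) = 8 + 1 = 9)
q(Z) = -9*sqrt(Z)*(-45 + 9*Z) (q(Z) = -9*(-5 + Z)*9*sqrt(Z) = -9*(-45 + 9*Z)*sqrt(Z) = -9*sqrt(Z)*(-45 + 9*Z))
q(-4)*(4*0) + (-4 - 1*7) = (81*sqrt(-4)*(5 - 1*(-4)))*(4*0) + (-4 - 1*7) = (81*(2*I)*(5 + 4))*0 + (-4 - 7) = (81*(2*I)*9)*0 - 11 = (1458*I)*0 - 11 = 0 - 11 = -11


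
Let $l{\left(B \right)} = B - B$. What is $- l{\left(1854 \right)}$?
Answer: $0$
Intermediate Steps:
$l{\left(B \right)} = 0$
$- l{\left(1854 \right)} = \left(-1\right) 0 = 0$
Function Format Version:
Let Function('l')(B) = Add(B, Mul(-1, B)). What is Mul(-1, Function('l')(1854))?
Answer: 0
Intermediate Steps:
Function('l')(B) = 0
Mul(-1, Function('l')(1854)) = Mul(-1, 0) = 0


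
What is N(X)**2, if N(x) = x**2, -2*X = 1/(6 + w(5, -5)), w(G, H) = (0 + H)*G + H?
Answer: 1/5308416 ≈ 1.8838e-7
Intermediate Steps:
w(G, H) = H + G*H (w(G, H) = H*G + H = G*H + H = H + G*H)
X = 1/48 (X = -1/(2*(6 - 5*(1 + 5))) = -1/(2*(6 - 5*6)) = -1/(2*(6 - 30)) = -1/2/(-24) = -1/2*(-1/24) = 1/48 ≈ 0.020833)
N(X)**2 = ((1/48)**2)**2 = (1/2304)**2 = 1/5308416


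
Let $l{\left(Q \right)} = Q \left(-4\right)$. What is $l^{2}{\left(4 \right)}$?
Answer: $256$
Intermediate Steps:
$l{\left(Q \right)} = - 4 Q$
$l^{2}{\left(4 \right)} = \left(\left(-4\right) 4\right)^{2} = \left(-16\right)^{2} = 256$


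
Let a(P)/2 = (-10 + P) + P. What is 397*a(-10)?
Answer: -23820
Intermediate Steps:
a(P) = -20 + 4*P (a(P) = 2*((-10 + P) + P) = 2*(-10 + 2*P) = -20 + 4*P)
397*a(-10) = 397*(-20 + 4*(-10)) = 397*(-20 - 40) = 397*(-60) = -23820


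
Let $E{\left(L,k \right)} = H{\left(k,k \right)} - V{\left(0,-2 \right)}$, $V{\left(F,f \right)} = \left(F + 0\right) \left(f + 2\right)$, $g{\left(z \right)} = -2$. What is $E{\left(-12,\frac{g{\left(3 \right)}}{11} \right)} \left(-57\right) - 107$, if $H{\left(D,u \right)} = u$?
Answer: $- \frac{1063}{11} \approx -96.636$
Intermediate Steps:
$V{\left(F,f \right)} = F \left(2 + f\right)$
$E{\left(L,k \right)} = k$ ($E{\left(L,k \right)} = k - 0 \left(2 - 2\right) = k - 0 \cdot 0 = k - 0 = k + 0 = k$)
$E{\left(-12,\frac{g{\left(3 \right)}}{11} \right)} \left(-57\right) - 107 = - \frac{2}{11} \left(-57\right) - 107 = \left(-2\right) \frac{1}{11} \left(-57\right) - 107 = \left(- \frac{2}{11}\right) \left(-57\right) - 107 = \frac{114}{11} - 107 = - \frac{1063}{11}$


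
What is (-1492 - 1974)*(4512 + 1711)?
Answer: -21568918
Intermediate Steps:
(-1492 - 1974)*(4512 + 1711) = -3466*6223 = -21568918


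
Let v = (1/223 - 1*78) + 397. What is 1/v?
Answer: 223/71138 ≈ 0.0031348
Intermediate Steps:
v = 71138/223 (v = (1/223 - 78) + 397 = -17393/223 + 397 = 71138/223 ≈ 319.00)
1/v = 1/(71138/223) = 223/71138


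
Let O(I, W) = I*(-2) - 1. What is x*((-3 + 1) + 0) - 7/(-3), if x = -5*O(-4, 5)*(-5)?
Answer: -1043/3 ≈ -347.67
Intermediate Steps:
O(I, W) = -1 - 2*I (O(I, W) = -2*I - 1 = -1 - 2*I)
x = 175 (x = -5*(-1 - 2*(-4))*(-5) = -5*(-1 + 8)*(-5) = -5*7*(-5) = -35*(-5) = 175)
x*((-3 + 1) + 0) - 7/(-3) = 175*((-3 + 1) + 0) - 7/(-3) = 175*(-2 + 0) - 7*(-⅓) = 175*(-2) + 7/3 = -350 + 7/3 = -1043/3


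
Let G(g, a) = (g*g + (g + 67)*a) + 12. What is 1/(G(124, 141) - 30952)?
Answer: 1/11367 ≈ 8.7974e-5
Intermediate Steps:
G(g, a) = 12 + g² + a*(67 + g) (G(g, a) = (g² + (67 + g)*a) + 12 = (g² + a*(67 + g)) + 12 = 12 + g² + a*(67 + g))
1/(G(124, 141) - 30952) = 1/((12 + 124² + 67*141 + 141*124) - 30952) = 1/((12 + 15376 + 9447 + 17484) - 30952) = 1/(42319 - 30952) = 1/11367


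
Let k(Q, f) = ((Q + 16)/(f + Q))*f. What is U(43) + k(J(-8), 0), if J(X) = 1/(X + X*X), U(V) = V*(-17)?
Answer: -731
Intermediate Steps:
U(V) = -17*V
J(X) = 1/(X + X²)
k(Q, f) = f*(16 + Q)/(Q + f) (k(Q, f) = ((16 + Q)/(Q + f))*f = f*(16 + Q)/(Q + f))
U(43) + k(J(-8), 0) = -17*43 + 0*(16 + 1/((-8)*(1 - 8)))/(1/((-8)*(1 - 8)) + 0) = -731 + 0*(16 - ⅛/(-7))/(-⅛/(-7) + 0) = -731 + 0*(16 - ⅛*(-⅐))/(-⅛*(-⅐) + 0) = -731 + 0*(16 + 1/56)/(1/56 + 0) = -731 + 0*(897/56)/(1/56) = -731 + 0*56*(897/56) = -731 + 0 = -731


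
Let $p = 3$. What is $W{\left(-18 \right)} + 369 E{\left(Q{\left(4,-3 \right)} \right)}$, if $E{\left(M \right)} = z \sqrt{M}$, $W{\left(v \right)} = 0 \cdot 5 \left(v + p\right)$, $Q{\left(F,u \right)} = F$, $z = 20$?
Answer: $14760$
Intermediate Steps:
$W{\left(v \right)} = 0$ ($W{\left(v \right)} = 0 \cdot 5 \left(v + 3\right) = 0 \cdot 5 \left(3 + v\right) = 0 \left(15 + 5 v\right) = 0$)
$E{\left(M \right)} = 20 \sqrt{M}$
$W{\left(-18 \right)} + 369 E{\left(Q{\left(4,-3 \right)} \right)} = 0 + 369 \cdot 20 \sqrt{4} = 0 + 369 \cdot 20 \cdot 2 = 0 + 369 \cdot 40 = 0 + 14760 = 14760$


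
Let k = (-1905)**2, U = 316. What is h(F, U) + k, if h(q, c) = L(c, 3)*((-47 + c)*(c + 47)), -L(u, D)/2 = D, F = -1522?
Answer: 3043143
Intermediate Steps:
k = 3629025
L(u, D) = -2*D
h(q, c) = -6*(-47 + c)*(47 + c) (h(q, c) = (-2*3)*((-47 + c)*(c + 47)) = -6*(-47 + c)*(47 + c))
h(F, U) + k = (13254 - 6*316**2) + 3629025 = (13254 - 6*99856) + 3629025 = (13254 - 599136) + 3629025 = -585882 + 3629025 = 3043143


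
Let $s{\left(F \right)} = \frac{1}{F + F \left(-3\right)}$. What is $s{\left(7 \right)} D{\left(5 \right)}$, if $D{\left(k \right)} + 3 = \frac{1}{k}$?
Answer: $\frac{1}{5} \approx 0.2$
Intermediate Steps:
$D{\left(k \right)} = -3 + \frac{1}{k}$
$s{\left(F \right)} = - \frac{1}{2 F}$ ($s{\left(F \right)} = \frac{1}{F - 3 F} = \frac{1}{\left(-2\right) F} = - \frac{1}{2 F}$)
$s{\left(7 \right)} D{\left(5 \right)} = - \frac{1}{2 \cdot 7} \left(-3 + \frac{1}{5}\right) = \left(- \frac{1}{2}\right) \frac{1}{7} \left(-3 + \frac{1}{5}\right) = \left(- \frac{1}{14}\right) \left(- \frac{14}{5}\right) = \frac{1}{5}$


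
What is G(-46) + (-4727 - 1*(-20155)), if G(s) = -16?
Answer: 15412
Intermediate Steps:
G(-46) + (-4727 - 1*(-20155)) = -16 + (-4727 - 1*(-20155)) = -16 + (-4727 + 20155) = -16 + 15428 = 15412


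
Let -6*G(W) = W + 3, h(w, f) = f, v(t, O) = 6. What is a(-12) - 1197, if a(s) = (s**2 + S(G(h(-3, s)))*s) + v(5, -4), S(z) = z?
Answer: -1065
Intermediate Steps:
G(W) = -1/2 - W/6 (G(W) = -(W + 3)/6 = -(3 + W)/6 = -1/2 - W/6)
a(s) = 6 + s**2 + s*(-1/2 - s/6) (a(s) = (s**2 + (-1/2 - s/6)*s) + 6 = (s**2 + s*(-1/2 - s/6)) + 6 = 6 + s**2 + s*(-1/2 - s/6))
a(-12) - 1197 = (6 - 1/2*(-12) + (5/6)*(-12)**2) - 1197 = (6 + 6 + (5/6)*144) - 1197 = (6 + 6 + 120) - 1197 = 132 - 1197 = -1065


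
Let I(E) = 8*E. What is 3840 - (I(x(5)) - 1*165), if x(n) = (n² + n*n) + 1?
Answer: 3597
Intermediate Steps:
x(n) = 1 + 2*n² (x(n) = (n² + n²) + 1 = 2*n² + 1 = 1 + 2*n²)
3840 - (I(x(5)) - 1*165) = 3840 - (8*(1 + 2*5²) - 1*165) = 3840 - (8*(1 + 2*25) - 165) = 3840 - (8*(1 + 50) - 165) = 3840 - (8*51 - 165) = 3840 - (408 - 165) = 3840 - 1*243 = 3840 - 243 = 3597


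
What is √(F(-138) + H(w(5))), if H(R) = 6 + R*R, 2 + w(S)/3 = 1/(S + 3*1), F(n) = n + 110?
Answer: √617/8 ≈ 3.1049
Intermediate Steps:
F(n) = 110 + n
w(S) = -6 + 3/(3 + S) (w(S) = -6 + 3/(S + 3*1) = -6 + 3/(S + 3) = -6 + 3/(3 + S))
H(R) = 6 + R²
√(F(-138) + H(w(5))) = √((110 - 138) + (6 + (3*(-5 - 2*5)/(3 + 5))²)) = √(-28 + (6 + (3*(-5 - 10)/8)²)) = √(-28 + (6 + (3*(⅛)*(-15))²)) = √(-28 + (6 + (-45/8)²)) = √(-28 + (6 + 2025/64)) = √(-28 + 2409/64) = √(617/64) = √617/8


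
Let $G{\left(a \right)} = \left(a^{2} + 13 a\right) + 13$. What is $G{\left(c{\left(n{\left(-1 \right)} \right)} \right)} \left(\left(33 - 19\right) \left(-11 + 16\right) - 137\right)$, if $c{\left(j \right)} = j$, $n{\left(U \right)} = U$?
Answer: $-67$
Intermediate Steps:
$G{\left(a \right)} = 13 + a^{2} + 13 a$
$G{\left(c{\left(n{\left(-1 \right)} \right)} \right)} \left(\left(33 - 19\right) \left(-11 + 16\right) - 137\right) = \left(13 + \left(-1\right)^{2} + 13 \left(-1\right)\right) \left(\left(33 - 19\right) \left(-11 + 16\right) - 137\right) = \left(13 + 1 - 13\right) \left(14 \cdot 5 - 137\right) = 1 \left(70 - 137\right) = 1 \left(-67\right) = -67$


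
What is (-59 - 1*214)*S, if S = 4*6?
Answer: -6552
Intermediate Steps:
S = 24
(-59 - 1*214)*S = (-59 - 1*214)*24 = (-59 - 214)*24 = -273*24 = -6552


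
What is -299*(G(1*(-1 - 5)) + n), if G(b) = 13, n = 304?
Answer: -94783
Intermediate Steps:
-299*(G(1*(-1 - 5)) + n) = -299*(13 + 304) = -299*317 = -94783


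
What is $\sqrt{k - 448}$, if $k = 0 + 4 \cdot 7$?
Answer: $2 i \sqrt{105} \approx 20.494 i$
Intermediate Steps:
$k = 28$ ($k = 0 + 28 = 28$)
$\sqrt{k - 448} = \sqrt{28 - 448} = \sqrt{-420} = 2 i \sqrt{105}$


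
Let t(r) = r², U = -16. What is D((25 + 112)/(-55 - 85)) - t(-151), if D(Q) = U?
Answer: -22817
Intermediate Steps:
D(Q) = -16
D((25 + 112)/(-55 - 85)) - t(-151) = -16 - 1*(-151)² = -16 - 1*22801 = -16 - 22801 = -22817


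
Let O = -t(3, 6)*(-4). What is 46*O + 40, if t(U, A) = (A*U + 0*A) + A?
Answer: 4456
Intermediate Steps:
t(U, A) = A + A*U (t(U, A) = (A*U + 0) + A = A*U + A = A + A*U)
O = 96 (O = -6*(1 + 3)*(-4) = -6*4*(-4) = -1*24*(-4) = -24*(-4) = 96)
46*O + 40 = 46*96 + 40 = 4416 + 40 = 4456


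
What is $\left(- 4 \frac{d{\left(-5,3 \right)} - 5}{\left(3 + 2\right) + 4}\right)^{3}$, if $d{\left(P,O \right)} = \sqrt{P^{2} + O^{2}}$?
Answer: $\frac{40640}{729} - \frac{6976 \sqrt{34}}{729} \approx -0.050371$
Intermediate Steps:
$d{\left(P,O \right)} = \sqrt{O^{2} + P^{2}}$
$\left(- 4 \frac{d{\left(-5,3 \right)} - 5}{\left(3 + 2\right) + 4}\right)^{3} = \left(- 4 \frac{\sqrt{3^{2} + \left(-5\right)^{2}} - 5}{\left(3 + 2\right) + 4}\right)^{3} = \left(- 4 \frac{\sqrt{9 + 25} - 5}{5 + 4}\right)^{3} = \left(- 4 \frac{\sqrt{34} - 5}{9}\right)^{3} = \left(- 4 \left(-5 + \sqrt{34}\right) \frac{1}{9}\right)^{3} = \left(- 4 \left(- \frac{5}{9} + \frac{\sqrt{34}}{9}\right)\right)^{3} = \left(\frac{20}{9} - \frac{4 \sqrt{34}}{9}\right)^{3}$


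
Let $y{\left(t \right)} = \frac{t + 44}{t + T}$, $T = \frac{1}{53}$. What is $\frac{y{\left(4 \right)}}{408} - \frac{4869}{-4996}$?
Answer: $\frac{18160225}{18090516} \approx 1.0039$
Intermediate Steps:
$T = \frac{1}{53} \approx 0.018868$
$y{\left(t \right)} = \frac{44 + t}{\frac{1}{53} + t}$ ($y{\left(t \right)} = \frac{t + 44}{t + \frac{1}{53}} = \frac{44 + t}{\frac{1}{53} + t}$)
$\frac{y{\left(4 \right)}}{408} - \frac{4869}{-4996} = \frac{53 \frac{1}{1 + 53 \cdot 4} \left(44 + 4\right)}{408} - \frac{4869}{-4996} = 53 \frac{1}{1 + 212} \cdot 48 \cdot \frac{1}{408} - - \frac{4869}{4996} = 53 \cdot \frac{1}{213} \cdot 48 \cdot \frac{1}{408} + \frac{4869}{4996} = \frac{848}{71} \cdot \frac{1}{408} + \frac{4869}{4996} = \frac{106}{3621} + \frac{4869}{4996} = \frac{18160225}{18090516}$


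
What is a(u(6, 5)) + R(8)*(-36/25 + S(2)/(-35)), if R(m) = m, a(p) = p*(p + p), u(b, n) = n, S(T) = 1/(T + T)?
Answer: 6724/175 ≈ 38.423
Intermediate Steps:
S(T) = 1/(2*T)
a(p) = 2*p**2 (a(p) = p*(2*p) = 2*p**2)
a(u(6, 5)) + R(8)*(-36/25 + S(2)/(-35)) = 2*5**2 + 8*(-36/25 + ((1/2)/2)/(-35)) = 2*25 + 8*(-36*1/25 + ((1/2)*(1/2))*(-1/35)) = 50 + 8*(-36/25 + (1/4)*(-1/35)) = 50 + 8*(-36/25 - 1/140) = 50 + 8*(-1013/700) = 50 - 2026/175 = 6724/175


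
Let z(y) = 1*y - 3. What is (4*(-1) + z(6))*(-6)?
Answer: 6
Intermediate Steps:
z(y) = -3 + y (z(y) = y - 3 = -3 + y)
(4*(-1) + z(6))*(-6) = (4*(-1) + (-3 + 6))*(-6) = (-4 + 3)*(-6) = -1*(-6) = 6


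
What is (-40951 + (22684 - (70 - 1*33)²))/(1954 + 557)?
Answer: -19636/2511 ≈ -7.8200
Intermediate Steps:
(-40951 + (22684 - (70 - 1*33)²))/(1954 + 557) = (-40951 + (22684 - (70 - 33)²))/2511 = (-40951 + (22684 - 1*37²))*(1/2511) = (-40951 + (22684 - 1*1369))*(1/2511) = (-40951 + (22684 - 1369))*(1/2511) = (-40951 + 21315)*(1/2511) = -19636*1/2511 = -19636/2511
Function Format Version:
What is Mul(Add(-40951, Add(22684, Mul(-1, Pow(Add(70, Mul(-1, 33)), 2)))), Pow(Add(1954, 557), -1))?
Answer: Rational(-19636, 2511) ≈ -7.8200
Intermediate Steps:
Mul(Add(-40951, Add(22684, Mul(-1, Pow(Add(70, Mul(-1, 33)), 2)))), Pow(Add(1954, 557), -1)) = Mul(Add(-40951, Add(22684, Mul(-1, Pow(Add(70, -33), 2)))), Pow(2511, -1)) = Mul(Add(-40951, Add(22684, Mul(-1, Pow(37, 2)))), Rational(1, 2511)) = Mul(Add(-40951, Add(22684, Mul(-1, 1369))), Rational(1, 2511)) = Mul(Add(-40951, Add(22684, -1369)), Rational(1, 2511)) = Mul(Add(-40951, 21315), Rational(1, 2511)) = Mul(-19636, Rational(1, 2511)) = Rational(-19636, 2511)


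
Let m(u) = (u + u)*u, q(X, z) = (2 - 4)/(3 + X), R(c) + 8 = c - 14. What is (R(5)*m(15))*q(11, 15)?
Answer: 7650/7 ≈ 1092.9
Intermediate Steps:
R(c) = -22 + c (R(c) = -8 + (c - 14) = -8 + (-14 + c) = -22 + c)
q(X, z) = -2/(3 + X)
m(u) = 2*u² (m(u) = (2*u)*u = 2*u²)
(R(5)*m(15))*q(11, 15) = ((-22 + 5)*(2*15²))*(-2/(3 + 11)) = (-34*225)*(-2/14) = (-17*450)*(-2*1/14) = -7650*(-⅐) = 7650/7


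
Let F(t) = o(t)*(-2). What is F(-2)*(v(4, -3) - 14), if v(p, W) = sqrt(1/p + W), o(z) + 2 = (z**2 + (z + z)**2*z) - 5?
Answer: -980 + 35*I*sqrt(11) ≈ -980.0 + 116.08*I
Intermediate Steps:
o(z) = -7 + z**2 + 4*z**3 (o(z) = -2 + ((z**2 + (z + z)**2*z) - 5) = -2 + ((z**2 + (2*z)**2*z) - 5) = -2 + ((z**2 + (4*z**2)*z) - 5) = -2 + ((z**2 + 4*z**3) - 5) = -2 + (-5 + z**2 + 4*z**3) = -7 + z**2 + 4*z**3)
v(p, W) = sqrt(W + 1/p)
F(t) = 14 - 8*t**3 - 2*t**2 (F(t) = (-7 + t**2 + 4*t**3)*(-2) = 14 - 8*t**3 - 2*t**2)
F(-2)*(v(4, -3) - 14) = (14 - 8*(-2)**3 - 2*(-2)**2)*(sqrt(-3 + 1/4) - 14) = (14 - 8*(-8) - 2*4)*(sqrt(-3 + 1/4) - 14) = (14 + 64 - 8)*(sqrt(-11/4) - 14) = 70*(I*sqrt(11)/2 - 14) = 70*(-14 + I*sqrt(11)/2) = -980 + 35*I*sqrt(11)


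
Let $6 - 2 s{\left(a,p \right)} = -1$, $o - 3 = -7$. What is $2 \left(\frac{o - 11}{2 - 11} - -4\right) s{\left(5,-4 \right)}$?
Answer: $\frac{119}{3} \approx 39.667$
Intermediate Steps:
$o = -4$ ($o = 3 - 7 = -4$)
$s{\left(a,p \right)} = \frac{7}{2}$ ($s{\left(a,p \right)} = 3 - - \frac{1}{2} = 3 + \frac{1}{2} = \frac{7}{2}$)
$2 \left(\frac{o - 11}{2 - 11} - -4\right) s{\left(5,-4 \right)} = 2 \left(\frac{-4 - 11}{2 - 11} - -4\right) \frac{7}{2} = 2 \left(- \frac{15}{-9} + 4\right) \frac{7}{2} = 2 \left(\left(-15\right) \left(- \frac{1}{9}\right) + 4\right) \frac{7}{2} = 2 \left(\frac{5}{3} + 4\right) \frac{7}{2} = 2 \cdot \frac{17}{3} \cdot \frac{7}{2} = \frac{34}{3} \cdot \frac{7}{2} = \frac{119}{3}$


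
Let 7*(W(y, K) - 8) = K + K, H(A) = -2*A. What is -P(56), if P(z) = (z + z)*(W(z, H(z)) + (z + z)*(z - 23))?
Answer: -411264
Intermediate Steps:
W(y, K) = 8 + 2*K/7 (W(y, K) = 8 + (K + K)/7 = 8 + (2*K)/7 = 8 + 2*K/7)
P(z) = 2*z*(8 - 4*z/7 + 2*z*(-23 + z)) (P(z) = (z + z)*((8 + 2*(-2*z)/7) + (z + z)*(z - 23)) = (2*z)*((8 - 4*z/7) + (2*z)*(-23 + z)) = (2*z)*((8 - 4*z/7) + 2*z*(-23 + z)) = (2*z)*(8 - 4*z/7 + 2*z*(-23 + z)) = 2*z*(8 - 4*z/7 + 2*z*(-23 + z)))
-P(56) = -4*56*(28 - 163*56 + 7*56²)/7 = -4*56*(28 - 9128 + 7*3136)/7 = -4*56*(28 - 9128 + 21952)/7 = -4*56*12852/7 = -1*411264 = -411264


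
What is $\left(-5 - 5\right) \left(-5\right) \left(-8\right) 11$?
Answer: $-4400$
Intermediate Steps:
$\left(-5 - 5\right) \left(-5\right) \left(-8\right) 11 = \left(-10\right) \left(-5\right) \left(-8\right) 11 = 50 \left(-8\right) 11 = \left(-400\right) 11 = -4400$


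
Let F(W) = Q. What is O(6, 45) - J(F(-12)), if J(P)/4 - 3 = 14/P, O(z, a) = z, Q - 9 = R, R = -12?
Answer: 38/3 ≈ 12.667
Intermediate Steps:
Q = -3 (Q = 9 - 12 = -3)
F(W) = -3
J(P) = 12 + 56/P (J(P) = 12 + 4*(14/P) = 12 + 56/P)
O(6, 45) - J(F(-12)) = 6 - (12 + 56/(-3)) = 6 - (12 + 56*(-1/3)) = 6 - (12 - 56/3) = 6 - 1*(-20/3) = 6 + 20/3 = 38/3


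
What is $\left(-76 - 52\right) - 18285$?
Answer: $-18413$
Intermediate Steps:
$\left(-76 - 52\right) - 18285 = -128 - 18285 = -18413$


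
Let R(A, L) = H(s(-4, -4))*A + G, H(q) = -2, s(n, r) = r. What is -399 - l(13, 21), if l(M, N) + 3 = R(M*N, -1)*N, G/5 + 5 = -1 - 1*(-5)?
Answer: 11175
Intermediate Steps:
G = -5 (G = -25 + 5*(-1 - 1*(-5)) = -25 + 5*(-1 + 5) = -25 + 5*4 = -25 + 20 = -5)
R(A, L) = -5 - 2*A (R(A, L) = -2*A - 5 = -5 - 2*A)
l(M, N) = -3 + N*(-5 - 2*M*N) (l(M, N) = -3 + (-5 - 2*M*N)*N = -3 + N*(-5 - 2*M*N))
-399 - l(13, 21) = -399 - (-3 - 1*21*(5 + 2*13*21)) = -399 - (-3 - 1*21*(5 + 546)) = -399 - (-3 - 1*21*551) = -399 - (-3 - 11571) = -399 - 1*(-11574) = -399 + 11574 = 11175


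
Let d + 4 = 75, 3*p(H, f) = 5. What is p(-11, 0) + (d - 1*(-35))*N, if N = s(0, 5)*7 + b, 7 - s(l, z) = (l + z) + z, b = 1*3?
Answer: -5719/3 ≈ -1906.3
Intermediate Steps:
b = 3
s(l, z) = 7 - l - 2*z (s(l, z) = 7 - ((l + z) + z) = 7 - (l + 2*z) = 7 + (-l - 2*z) = 7 - l - 2*z)
p(H, f) = 5/3 (p(H, f) = (⅓)*5 = 5/3)
d = 71 (d = -4 + 75 = 71)
N = -18 (N = (7 - 1*0 - 2*5)*7 + 3 = (7 + 0 - 10)*7 + 3 = -3*7 + 3 = -21 + 3 = -18)
p(-11, 0) + (d - 1*(-35))*N = 5/3 + (71 - 1*(-35))*(-18) = 5/3 + (71 + 35)*(-18) = 5/3 + 106*(-18) = 5/3 - 1908 = -5719/3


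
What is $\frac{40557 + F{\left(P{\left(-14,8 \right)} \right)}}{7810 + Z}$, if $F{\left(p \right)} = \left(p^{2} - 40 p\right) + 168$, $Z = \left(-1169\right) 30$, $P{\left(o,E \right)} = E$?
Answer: $- \frac{40469}{27260} \approx -1.4846$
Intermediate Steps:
$Z = -35070$
$F{\left(p \right)} = 168 + p^{2} - 40 p$
$\frac{40557 + F{\left(P{\left(-14,8 \right)} \right)}}{7810 + Z} = \frac{40557 + \left(168 + 8^{2} - 320\right)}{7810 - 35070} = \frac{40557 + \left(168 + 64 - 320\right)}{-27260} = \left(40557 - 88\right) \left(- \frac{1}{27260}\right) = 40469 \left(- \frac{1}{27260}\right) = - \frac{40469}{27260}$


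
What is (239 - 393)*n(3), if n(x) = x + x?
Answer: -924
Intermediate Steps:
n(x) = 2*x
(239 - 393)*n(3) = (239 - 393)*(2*3) = -154*6 = -924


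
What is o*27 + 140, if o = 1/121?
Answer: 16967/121 ≈ 140.22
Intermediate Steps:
o = 1/121 ≈ 0.0082645
o*27 + 140 = (1/121)*27 + 140 = 27/121 + 140 = 16967/121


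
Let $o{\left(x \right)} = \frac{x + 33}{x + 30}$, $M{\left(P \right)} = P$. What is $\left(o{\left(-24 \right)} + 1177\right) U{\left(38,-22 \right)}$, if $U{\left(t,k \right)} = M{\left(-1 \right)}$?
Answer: $- \frac{2357}{2} \approx -1178.5$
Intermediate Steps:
$U{\left(t,k \right)} = -1$
$o{\left(x \right)} = \frac{33 + x}{30 + x}$
$\left(o{\left(-24 \right)} + 1177\right) U{\left(38,-22 \right)} = \left(\frac{33 - 24}{30 - 24} + 1177\right) \left(-1\right) = \left(\frac{1}{6} \cdot 9 + 1177\right) \left(-1\right) = \left(\frac{3}{2} + 1177\right) \left(-1\right) = \frac{2357}{2} \left(-1\right) = - \frac{2357}{2}$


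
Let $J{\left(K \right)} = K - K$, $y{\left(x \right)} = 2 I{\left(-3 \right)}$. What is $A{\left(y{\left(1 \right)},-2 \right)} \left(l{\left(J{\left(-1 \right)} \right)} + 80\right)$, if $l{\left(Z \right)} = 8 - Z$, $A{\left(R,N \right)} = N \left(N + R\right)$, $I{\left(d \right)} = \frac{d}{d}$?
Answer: $0$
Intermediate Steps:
$I{\left(d \right)} = 1$
$y{\left(x \right)} = 2$ ($y{\left(x \right)} = 2 \cdot 1 = 2$)
$J{\left(K \right)} = 0$
$A{\left(y{\left(1 \right)},-2 \right)} \left(l{\left(J{\left(-1 \right)} \right)} + 80\right) = - 2 \left(-2 + 2\right) \left(\left(8 - 0\right) + 80\right) = \left(-2\right) 0 \left(\left(8 + 0\right) + 80\right) = 0 \left(8 + 80\right) = 0 \cdot 88 = 0$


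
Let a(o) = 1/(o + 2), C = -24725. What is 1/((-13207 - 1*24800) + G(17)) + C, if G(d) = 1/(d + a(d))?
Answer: -304469806849/12314249 ≈ -24725.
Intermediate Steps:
a(o) = 1/(2 + o)
G(d) = 1/(d + 1/(2 + d))
1/((-13207 - 1*24800) + G(17)) + C = 1/((-13207 - 1*24800) + (2 + 17)/(1 + 17*(2 + 17))) - 24725 = 1/((-13207 - 24800) + 19/(1 + 17*19)) - 24725 = 1/(-38007 + 19/(1 + 323)) - 24725 = 1/(-38007 + 19/324) - 24725 = 1/(-12314249/324) - 24725 = -324/12314249 - 24725 = -304469806849/12314249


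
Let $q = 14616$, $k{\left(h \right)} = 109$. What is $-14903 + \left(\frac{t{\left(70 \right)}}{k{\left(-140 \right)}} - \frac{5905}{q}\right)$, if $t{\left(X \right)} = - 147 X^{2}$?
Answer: $- \frac{34271173477}{1593144} \approx -21512.0$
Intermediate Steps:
$-14903 + \left(\frac{t{\left(70 \right)}}{k{\left(-140 \right)}} - \frac{5905}{q}\right) = -14903 + \left(\frac{\left(-147\right) 70^{2}}{109} - \frac{5905}{14616}\right) = -14903 + \left(\left(-147\right) 4900 \cdot \frac{1}{109} - \frac{5905}{14616}\right) = -14903 - \frac{10528548445}{1593144} = - \frac{34271173477}{1593144}$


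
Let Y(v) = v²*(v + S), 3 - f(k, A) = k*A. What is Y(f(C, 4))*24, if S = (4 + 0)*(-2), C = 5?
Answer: -173400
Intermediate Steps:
f(k, A) = 3 - A*k (f(k, A) = 3 - k*A = 3 - A*k)
S = -8 (S = 4*(-2) = -8)
Y(v) = v²*(-8 + v) (Y(v) = v²*(v - 8) = v²*(-8 + v))
Y(f(C, 4))*24 = ((3 - 1*4*5)²*(-8 + (3 - 1*4*5)))*24 = ((3 - 20)²*(-8 + (3 - 20)))*24 = ((-17)²*(-8 - 17))*24 = (289*(-25))*24 = -7225*24 = -173400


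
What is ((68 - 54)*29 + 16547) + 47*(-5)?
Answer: 16718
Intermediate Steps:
((68 - 54)*29 + 16547) + 47*(-5) = (14*29 + 16547) - 235 = (406 + 16547) - 235 = 16953 - 235 = 16718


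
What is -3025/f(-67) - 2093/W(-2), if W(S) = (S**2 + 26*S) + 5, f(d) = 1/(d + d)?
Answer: 17432143/43 ≈ 4.0540e+5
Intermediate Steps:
f(d) = 1/(2*d)
W(S) = 5 + S**2 + 26*S
-3025/f(-67) - 2093/W(-2) = -3025/((1/2)/(-67)) - 2093/(5 + (-2)**2 + 26*(-2)) = -3025/((1/2)*(-1/67)) - 2093/(5 + 4 - 52) = -3025/(-1/134) - 2093/(-43) = -3025*(-134) - 2093*(-1/43) = 405350 + 2093/43 = 17432143/43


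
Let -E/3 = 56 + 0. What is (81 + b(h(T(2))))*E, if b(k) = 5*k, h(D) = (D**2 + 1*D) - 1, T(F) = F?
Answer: -17808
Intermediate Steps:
h(D) = -1 + D + D**2 (h(D) = (D**2 + D) - 1 = (D + D**2) - 1 = -1 + D + D**2)
E = -168 (E = -3*(56 + 0) = -3*56 = -168)
(81 + b(h(T(2))))*E = (81 + 5*(-1 + 2 + 2**2))*(-168) = (81 + 5*(-1 + 2 + 4))*(-168) = (81 + 5*5)*(-168) = (81 + 25)*(-168) = 106*(-168) = -17808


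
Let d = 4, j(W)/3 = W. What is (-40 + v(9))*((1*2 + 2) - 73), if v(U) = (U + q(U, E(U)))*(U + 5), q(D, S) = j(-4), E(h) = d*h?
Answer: 5658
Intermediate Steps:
j(W) = 3*W
E(h) = 4*h
q(D, S) = -12 (q(D, S) = 3*(-4) = -12)
v(U) = (-12 + U)*(5 + U) (v(U) = (U - 12)*(U + 5) = (-12 + U)*(5 + U))
(-40 + v(9))*((1*2 + 2) - 73) = (-40 + (-60 + 9**2 - 7*9))*((1*2 + 2) - 73) = (-40 + (-60 + 81 - 63))*((2 + 2) - 73) = (-40 - 42)*(4 - 73) = -82*(-69) = 5658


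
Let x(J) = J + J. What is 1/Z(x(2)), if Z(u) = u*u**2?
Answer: 1/64 ≈ 0.015625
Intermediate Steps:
x(J) = 2*J
Z(u) = u**3
1/Z(x(2)) = 1/((2*2)**3) = 1/(4**3) = 1/64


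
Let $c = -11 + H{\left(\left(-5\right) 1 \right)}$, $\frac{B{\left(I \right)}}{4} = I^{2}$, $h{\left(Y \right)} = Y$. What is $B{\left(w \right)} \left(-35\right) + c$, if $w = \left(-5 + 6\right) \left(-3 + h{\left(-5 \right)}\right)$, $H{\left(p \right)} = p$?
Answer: $-8976$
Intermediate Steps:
$w = -8$ ($w = \left(-5 + 6\right) \left(-3 - 5\right) = 1 \left(-8\right) = -8$)
$B{\left(I \right)} = 4 I^{2}$
$c = -16$ ($c = -11 - 5 = -16$)
$B{\left(w \right)} \left(-35\right) + c = 4 \left(-8\right)^{2} \left(-35\right) - 16 = 4 \cdot 64 \left(-35\right) - 16 = 256 \left(-35\right) - 16 = -8960 - 16 = -8976$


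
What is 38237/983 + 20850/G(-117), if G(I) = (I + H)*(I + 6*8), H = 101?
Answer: 10451533/180872 ≈ 57.784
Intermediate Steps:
G(I) = (48 + I)*(101 + I) (G(I) = (I + 101)*(I + 6*8) = (101 + I)*(I + 48) = (101 + I)*(48 + I) = (48 + I)*(101 + I))
38237/983 + 20850/G(-117) = 38237/983 + 20850/(4848 + (-117)**2 + 149*(-117)) = 38237*(1/983) + 20850/(4848 + 13689 - 17433) = 38237/983 + 20850/1104 = 38237/983 + 20850*(1/1104) = 38237/983 + 3475/184 = 10451533/180872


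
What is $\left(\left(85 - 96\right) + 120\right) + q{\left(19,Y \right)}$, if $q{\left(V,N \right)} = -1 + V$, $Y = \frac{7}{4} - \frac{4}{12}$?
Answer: $127$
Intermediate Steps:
$Y = \frac{17}{12}$ ($Y = 7 \cdot \frac{1}{4} - \frac{1}{3} = \frac{7}{4} - \frac{1}{3} = \frac{17}{12} \approx 1.4167$)
$\left(\left(85 - 96\right) + 120\right) + q{\left(19,Y \right)} = \left(\left(85 - 96\right) + 120\right) + \left(-1 + 19\right) = \left(\left(85 - 96\right) + 120\right) + 18 = \left(-11 + 120\right) + 18 = 109 + 18 = 127$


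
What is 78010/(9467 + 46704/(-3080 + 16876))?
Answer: 269056490/32663359 ≈ 8.2373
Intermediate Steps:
78010/(9467 + 46704/(-3080 + 16876)) = 78010/(9467 + 46704/13796) = 78010/(9467 + 46704*(1/13796)) = 78010/(9467 + 11676/3449) = 78010/(32663359/3449) = 78010*(3449/32663359) = 269056490/32663359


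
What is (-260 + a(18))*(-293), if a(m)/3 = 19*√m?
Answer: 76180 - 50103*√2 ≈ 5323.7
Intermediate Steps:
a(m) = 57*√m (a(m) = 3*(19*√m) = 57*√m)
(-260 + a(18))*(-293) = (-260 + 57*√18)*(-293) = (-260 + 57*(3*√2))*(-293) = (-260 + 171*√2)*(-293) = 76180 - 50103*√2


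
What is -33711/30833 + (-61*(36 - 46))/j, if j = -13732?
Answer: -240863791/211699378 ≈ -1.1378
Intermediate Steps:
-33711/30833 + (-61*(36 - 46))/j = -33711/30833 - 61*(36 - 46)/(-13732) = -33711*1/30833 - 61*(-10)*(-1/13732) = -33711/30833 + 610*(-1/13732) = -33711/30833 - 305/6866 = -240863791/211699378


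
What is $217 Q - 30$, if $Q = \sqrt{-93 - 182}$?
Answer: $-30 + 1085 i \sqrt{11} \approx -30.0 + 3598.5 i$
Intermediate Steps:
$Q = 5 i \sqrt{11}$ ($Q = \sqrt{-275} = 5 i \sqrt{11} \approx 16.583 i$)
$217 Q - 30 = 217 \cdot 5 i \sqrt{11} - 30 = 1085 i \sqrt{11} - 30 = -30 + 1085 i \sqrt{11}$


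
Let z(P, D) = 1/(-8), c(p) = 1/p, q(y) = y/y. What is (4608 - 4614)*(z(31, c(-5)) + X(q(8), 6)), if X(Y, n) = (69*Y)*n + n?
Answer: -10077/4 ≈ -2519.3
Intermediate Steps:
q(y) = 1
X(Y, n) = n + 69*Y*n (X(Y, n) = 69*Y*n + n = n + 69*Y*n)
z(P, D) = -⅛
(4608 - 4614)*(z(31, c(-5)) + X(q(8), 6)) = (4608 - 4614)*(-⅛ + 6*(1 + 69*1)) = -6*(-⅛ + 6*(1 + 69)) = -6*(-⅛ + 6*70) = -6*(-⅛ + 420) = -6*3359/8 = -10077/4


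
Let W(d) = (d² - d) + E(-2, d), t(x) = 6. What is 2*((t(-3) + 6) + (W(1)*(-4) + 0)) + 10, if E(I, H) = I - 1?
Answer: 58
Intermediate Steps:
E(I, H) = -1 + I
W(d) = -3 + d² - d (W(d) = (d² - d) + (-1 - 2) = (d² - d) - 3 = -3 + d² - d)
2*((t(-3) + 6) + (W(1)*(-4) + 0)) + 10 = 2*((6 + 6) + ((-3 + 1² - 1*1)*(-4) + 0)) + 10 = 2*(12 + ((-3 + 1 - 1)*(-4) + 0)) + 10 = 2*(12 + (-3*(-4) + 0)) + 10 = 2*(12 + (12 + 0)) + 10 = 2*(12 + 12) + 10 = 2*24 + 10 = 48 + 10 = 58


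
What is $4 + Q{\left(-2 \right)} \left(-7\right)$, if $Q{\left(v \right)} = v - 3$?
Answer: $39$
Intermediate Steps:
$Q{\left(v \right)} = -3 + v$
$4 + Q{\left(-2 \right)} \left(-7\right) = 4 + \left(-3 - 2\right) \left(-7\right) = 4 - -35 = 4 + 35 = 39$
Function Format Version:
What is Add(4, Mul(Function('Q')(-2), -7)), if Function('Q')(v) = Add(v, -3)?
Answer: 39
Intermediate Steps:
Function('Q')(v) = Add(-3, v)
Add(4, Mul(Function('Q')(-2), -7)) = Add(4, Mul(Add(-3, -2), -7)) = Add(4, Mul(-5, -7)) = Add(4, 35) = 39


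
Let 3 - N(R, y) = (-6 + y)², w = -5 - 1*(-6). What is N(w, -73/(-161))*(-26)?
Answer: 18711836/25921 ≈ 721.88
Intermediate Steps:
w = 1 (w = -5 + 6 = 1)
N(R, y) = 3 - (-6 + y)²
N(w, -73/(-161))*(-26) = (3 - (-6 - 73/(-161))²)*(-26) = (3 - (-6 - 73*(-1/161))²)*(-26) = (3 - (-6 + 73/161)²)*(-26) = (3 - (-893/161)²)*(-26) = (3 - 1*797449/25921)*(-26) = (3 - 797449/25921)*(-26) = -719686/25921*(-26) = 18711836/25921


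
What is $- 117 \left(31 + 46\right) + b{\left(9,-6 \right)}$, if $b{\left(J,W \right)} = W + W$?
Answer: $-9021$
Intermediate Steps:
$b{\left(J,W \right)} = 2 W$
$- 117 \left(31 + 46\right) + b{\left(9,-6 \right)} = - 117 \left(31 + 46\right) + 2 \left(-6\right) = \left(-117\right) 77 - 12 = -9009 - 12 = -9021$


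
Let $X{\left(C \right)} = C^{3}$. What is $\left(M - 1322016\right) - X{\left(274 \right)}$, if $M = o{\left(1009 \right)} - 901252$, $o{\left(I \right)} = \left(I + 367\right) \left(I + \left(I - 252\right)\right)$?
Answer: $-20364076$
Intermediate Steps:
$o{\left(I \right)} = \left(-252 + 2 I\right) \left(367 + I\right)$ ($o{\left(I \right)} = \left(367 + I\right) \left(I + \left(-252 + I\right)\right) = \left(367 + I\right) \left(-252 + 2 I\right) = \left(-252 + 2 I\right) \left(367 + I\right)$)
$M = 1528764$ ($M = \left(-92484 + 2 \cdot 1009^{2} + 482 \cdot 1009\right) - 901252 = \left(-92484 + 2 \cdot 1018081 + 486338\right) - 901252 = \left(-92484 + 2036162 + 486338\right) - 901252 = 2430016 - 901252 = 1528764$)
$\left(M - 1322016\right) - X{\left(274 \right)} = \left(1528764 - 1322016\right) - 274^{3} = 206748 - 20570824 = -20364076$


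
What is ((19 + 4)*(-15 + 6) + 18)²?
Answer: 35721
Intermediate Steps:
((19 + 4)*(-15 + 6) + 18)² = (23*(-9) + 18)² = (-207 + 18)² = (-189)² = 35721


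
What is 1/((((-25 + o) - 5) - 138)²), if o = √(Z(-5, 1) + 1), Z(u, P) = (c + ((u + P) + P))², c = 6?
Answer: (168 - √10)⁻² ≈ 3.6803e-5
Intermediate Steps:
Z(u, P) = (6 + u + 2*P)² (Z(u, P) = (6 + ((u + P) + P))² = (6 + ((P + u) + P))² = (6 + (u + 2*P))² = (6 + u + 2*P)²)
o = √10 (o = √((6 - 5 + 2*1)² + 1) = √((6 - 5 + 2)² + 1) = √(3² + 1) = √(9 + 1) = √10 ≈ 3.1623)
1/((((-25 + o) - 5) - 138)²) = 1/((((-25 + √10) - 5) - 138)²) = 1/(((-30 + √10) - 138)²) = 1/((-168 + √10)²) = (-168 + √10)⁻²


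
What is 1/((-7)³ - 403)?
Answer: -1/746 ≈ -0.0013405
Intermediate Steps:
1/((-7)³ - 403) = 1/(-343 - 403) = 1/(-746) = -1/746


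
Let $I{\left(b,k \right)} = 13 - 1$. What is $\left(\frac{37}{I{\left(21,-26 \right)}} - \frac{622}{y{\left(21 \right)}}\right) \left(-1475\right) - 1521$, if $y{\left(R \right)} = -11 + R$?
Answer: $\frac{1028113}{12} \approx 85676.0$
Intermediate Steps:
$I{\left(b,k \right)} = 12$
$\left(\frac{37}{I{\left(21,-26 \right)}} - \frac{622}{y{\left(21 \right)}}\right) \left(-1475\right) - 1521 = \left(\frac{37}{12} - \frac{622}{-11 + 21}\right) \left(-1475\right) - 1521 = \left(37 \cdot \frac{1}{12} - \frac{622}{10}\right) \left(-1475\right) - 1521 = \left(\frac{37}{12} - \frac{311}{5}\right) \left(-1475\right) - 1521 = \left(- \frac{3547}{60}\right) \left(-1475\right) - 1521 = \frac{1046365}{12} - 1521 = \frac{1028113}{12}$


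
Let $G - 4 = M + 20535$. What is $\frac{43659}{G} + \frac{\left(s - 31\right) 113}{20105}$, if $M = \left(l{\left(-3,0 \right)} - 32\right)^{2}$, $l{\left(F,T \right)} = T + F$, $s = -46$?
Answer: $\frac{688395631}{437565220} \approx 1.5732$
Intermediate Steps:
$l{\left(F,T \right)} = F + T$
$M = 1225$ ($M = \left(\left(-3 + 0\right) - 32\right)^{2} = \left(-3 - 32\right)^{2} = \left(-35\right)^{2} = 1225$)
$G = 21764$ ($G = 4 + \left(1225 + 20535\right) = 4 + 21760 = 21764$)
$\frac{43659}{G} + \frac{\left(s - 31\right) 113}{20105} = \frac{43659}{21764} + \frac{\left(-46 - 31\right) 113}{20105} = 43659 \cdot \frac{1}{21764} + \left(-77\right) 113 \cdot \frac{1}{20105} = \frac{43659}{21764} - \frac{8701}{20105} = \frac{688395631}{437565220}$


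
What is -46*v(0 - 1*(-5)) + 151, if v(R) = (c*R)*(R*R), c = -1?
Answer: 5901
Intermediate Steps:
v(R) = -R³ (v(R) = (-R)*(R*R) = (-R)*R² = -R³)
-46*v(0 - 1*(-5)) + 151 = -(-46)*(0 - 1*(-5))³ + 151 = -(-46)*(0 + 5)³ + 151 = -(-46)*5³ + 151 = -(-46)*125 + 151 = -46*(-125) + 151 = 5750 + 151 = 5901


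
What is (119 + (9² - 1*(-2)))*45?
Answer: 9090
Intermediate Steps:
(119 + (9² - 1*(-2)))*45 = (119 + (81 + 2))*45 = (119 + 83)*45 = 202*45 = 9090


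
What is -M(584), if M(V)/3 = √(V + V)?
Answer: -12*√73 ≈ -102.53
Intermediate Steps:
M(V) = 3*√2*√V (M(V) = 3*√(V + V) = 3*√(2*V) = 3*(√2*√V) = 3*√2*√V)
-M(584) = -3*√2*√584 = -3*√2*2*√146 = -12*√73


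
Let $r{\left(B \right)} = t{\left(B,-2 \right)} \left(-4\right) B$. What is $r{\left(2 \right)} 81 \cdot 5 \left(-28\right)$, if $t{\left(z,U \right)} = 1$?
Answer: $90720$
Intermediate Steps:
$r{\left(B \right)} = - 4 B$ ($r{\left(B \right)} = 1 \left(-4\right) B = - 4 B$)
$r{\left(2 \right)} 81 \cdot 5 \left(-28\right) = \left(-4\right) 2 \cdot 81 \cdot 5 \left(-28\right) = \left(-8\right) 81 \left(-140\right) = \left(-648\right) \left(-140\right) = 90720$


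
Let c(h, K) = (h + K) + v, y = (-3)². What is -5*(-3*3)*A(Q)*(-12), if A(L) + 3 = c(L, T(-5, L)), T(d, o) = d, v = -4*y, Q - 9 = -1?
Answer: 19440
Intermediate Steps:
Q = 8 (Q = 9 - 1 = 8)
y = 9
v = -36 (v = -4*9 = -36)
c(h, K) = -36 + K + h (c(h, K) = (h + K) - 36 = (K + h) - 36 = -36 + K + h)
A(L) = -44 + L (A(L) = -3 + (-36 - 5 + L) = -3 + (-41 + L) = -44 + L)
-5*(-3*3)*A(Q)*(-12) = -5*(-3*3)*(-44 + 8)*(-12) = -(-45)*(-36)*(-12) = -5*324*(-12) = -1620*(-12) = 19440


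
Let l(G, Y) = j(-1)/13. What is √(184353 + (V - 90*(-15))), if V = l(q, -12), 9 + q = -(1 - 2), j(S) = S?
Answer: √31383794/13 ≈ 430.93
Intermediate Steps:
q = -8 (q = -9 - (1 - 2) = -9 - 1*(-1) = -9 + 1 = -8)
l(G, Y) = -1/13
V = -1/13 ≈ -0.076923
√(184353 + (V - 90*(-15))) = √(184353 + (-1/13 - 90*(-15))) = √(184353 + (-1/13 + 1350)) = √(184353 + 17549/13) = √(2414138/13) = √31383794/13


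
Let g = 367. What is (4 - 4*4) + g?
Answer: 355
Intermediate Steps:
(4 - 4*4) + g = (4 - 4*4) + 367 = (4 - 16) + 367 = -12 + 367 = 355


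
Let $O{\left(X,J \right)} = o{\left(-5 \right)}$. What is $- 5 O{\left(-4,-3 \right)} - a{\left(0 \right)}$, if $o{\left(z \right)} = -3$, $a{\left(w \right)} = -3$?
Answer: $18$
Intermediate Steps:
$O{\left(X,J \right)} = -3$
$- 5 O{\left(-4,-3 \right)} - a{\left(0 \right)} = \left(-5\right) \left(-3\right) + \left(0 - -3\right) = 15 + \left(0 + 3\right) = 15 + 3 = 18$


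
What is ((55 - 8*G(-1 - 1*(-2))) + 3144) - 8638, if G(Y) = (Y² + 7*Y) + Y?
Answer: -5511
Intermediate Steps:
G(Y) = Y² + 8*Y
((55 - 8*G(-1 - 1*(-2))) + 3144) - 8638 = ((55 - 8*(-1 - 1*(-2))*(8 + (-1 - 1*(-2)))) + 3144) - 8638 = ((55 - 8*(-1 + 2)*(8 + (-1 + 2))) + 3144) - 8638 = ((55 - 8*(8 + 1)) + 3144) - 8638 = ((55 - 8*9) + 3144) - 8638 = ((55 - 72) + 3144) - 8638 = (-17 + 3144) - 8638 = 3127 - 8638 = -5511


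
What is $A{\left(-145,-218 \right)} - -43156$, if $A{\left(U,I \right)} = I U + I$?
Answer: $74548$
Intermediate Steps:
$A{\left(U,I \right)} = I + I U$
$A{\left(-145,-218 \right)} - -43156 = - 218 \left(1 - 145\right) - -43156 = \left(-218\right) \left(-144\right) + 43156 = 31392 + 43156 = 74548$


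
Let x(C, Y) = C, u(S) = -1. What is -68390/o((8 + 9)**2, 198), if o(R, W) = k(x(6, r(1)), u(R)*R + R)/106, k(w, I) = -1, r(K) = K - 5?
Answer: 7249340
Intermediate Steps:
r(K) = -5 + K
o(R, W) = -1/106
-68390/o((8 + 9)**2, 198) = -68390/(-1/106) = -68390*(-106) = 7249340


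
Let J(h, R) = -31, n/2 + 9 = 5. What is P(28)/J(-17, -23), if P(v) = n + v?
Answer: -20/31 ≈ -0.64516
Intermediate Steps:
n = -8 (n = -18 + 2*5 = -18 + 10 = -8)
P(v) = -8 + v
P(28)/J(-17, -23) = (-8 + 28)/(-31) = 20*(-1/31) = -20/31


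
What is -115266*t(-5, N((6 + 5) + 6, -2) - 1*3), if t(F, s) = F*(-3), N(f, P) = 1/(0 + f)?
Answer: -1728990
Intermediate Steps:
N(f, P) = 1/f
t(F, s) = -3*F
-115266*t(-5, N((6 + 5) + 6, -2) - 1*3) = -(-345798)*(-5) = -115266*15 = -1728990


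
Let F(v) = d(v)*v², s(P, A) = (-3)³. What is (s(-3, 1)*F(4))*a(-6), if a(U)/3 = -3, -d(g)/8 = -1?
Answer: 31104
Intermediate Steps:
d(g) = 8 (d(g) = -8*(-1) = 8)
a(U) = -9 (a(U) = 3*(-3) = -9)
s(P, A) = -27
F(v) = 8*v²
(s(-3, 1)*F(4))*a(-6) = -216*4²*(-9) = -216*16*(-9) = -27*128*(-9) = -3456*(-9) = 31104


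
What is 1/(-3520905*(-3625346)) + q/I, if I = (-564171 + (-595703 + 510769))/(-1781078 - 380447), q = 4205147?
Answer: 23204660003654448970158371/1657100006261294730 ≈ 1.4003e+7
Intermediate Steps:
I = 129821/432305 (I = (-564171 - 84934)/(-2161525) = -649105*(-1/2161525) = 129821/432305 ≈ 0.30030)
1/(-3520905*(-3625346)) + q/I = 1/(-3520905*(-3625346)) + 4205147/(129821/432305) = -1/3520905*(-1/3625346) + 4205147*(432305/129821) = 1/12764498858130 + 1817906073835/129821 = 23204660003654448970158371/1657100006261294730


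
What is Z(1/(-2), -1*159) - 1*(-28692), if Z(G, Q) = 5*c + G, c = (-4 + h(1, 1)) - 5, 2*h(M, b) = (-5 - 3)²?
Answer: 57613/2 ≈ 28807.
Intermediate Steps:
h(M, b) = 32 (h(M, b) = (-5 - 3)²/2 = (½)*(-8)² = (½)*64 = 32)
c = 23 (c = (-4 + 32) - 5 = 28 - 5 = 23)
Z(G, Q) = 115 + G (Z(G, Q) = 5*23 + G = 115 + G)
Z(1/(-2), -1*159) - 1*(-28692) = (115 + 1/(-2)) - 1*(-28692) = (115 - ½) + 28692 = 229/2 + 28692 = 57613/2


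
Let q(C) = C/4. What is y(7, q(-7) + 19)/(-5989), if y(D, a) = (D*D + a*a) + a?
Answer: -5821/95824 ≈ -0.060747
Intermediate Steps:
q(C) = C/4 (q(C) = C*(1/4) = C/4)
y(D, a) = a + D**2 + a**2 (y(D, a) = (D**2 + a**2) + a = a + D**2 + a**2)
y(7, q(-7) + 19)/(-5989) = (((1/4)*(-7) + 19) + 7**2 + ((1/4)*(-7) + 19)**2)/(-5989) = ((-7/4 + 19) + 49 + (-7/4 + 19)**2)*(-1/5989) = (69/4 + 49 + (69/4)**2)*(-1/5989) = (69/4 + 49 + 4761/16)*(-1/5989) = (5821/16)*(-1/5989) = -5821/95824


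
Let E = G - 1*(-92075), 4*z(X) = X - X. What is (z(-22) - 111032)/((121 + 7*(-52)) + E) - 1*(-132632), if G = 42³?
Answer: 2750773801/20740 ≈ 1.3263e+5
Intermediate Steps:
z(X) = 0 (z(X) = (X - X)/4 = (¼)*0 = 0)
G = 74088
E = 166163 (E = 74088 - 1*(-92075) = 74088 + 92075 = 166163)
(z(-22) - 111032)/((121 + 7*(-52)) + E) - 1*(-132632) = (0 - 111032)/((121 + 7*(-52)) + 166163) - 1*(-132632) = -111032/((121 - 364) + 166163) + 132632 = -111032/(-243 + 166163) + 132632 = -111032/165920 + 132632 = -111032*1/165920 + 132632 = -13879/20740 + 132632 = 2750773801/20740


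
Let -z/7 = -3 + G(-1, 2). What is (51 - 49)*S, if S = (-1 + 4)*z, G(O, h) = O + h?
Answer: 84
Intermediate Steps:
z = 14 (z = -7*(-3 + (-1 + 2)) = -7*(-3 + 1) = -7*(-2) = 14)
S = 42 (S = (-1 + 4)*14 = 3*14 = 42)
(51 - 49)*S = (51 - 49)*42 = 2*42 = 84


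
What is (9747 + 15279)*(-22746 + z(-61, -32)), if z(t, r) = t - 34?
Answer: -571618866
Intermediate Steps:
z(t, r) = -34 + t
(9747 + 15279)*(-22746 + z(-61, -32)) = (9747 + 15279)*(-22746 + (-34 - 61)) = 25026*(-22746 - 95) = 25026*(-22841) = -571618866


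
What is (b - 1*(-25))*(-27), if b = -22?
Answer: -81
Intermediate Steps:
(b - 1*(-25))*(-27) = (-22 - 1*(-25))*(-27) = (-22 + 25)*(-27) = 3*(-27) = -81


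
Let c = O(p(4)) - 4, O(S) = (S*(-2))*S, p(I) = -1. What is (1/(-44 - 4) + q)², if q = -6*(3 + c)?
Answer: 744769/2304 ≈ 323.25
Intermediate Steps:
O(S) = -2*S² (O(S) = (-2*S)*S = -2*S²)
c = -6 (c = -2*(-1)² - 4 = -2*1 - 4 = -2 - 4 = -6)
q = 18 (q = -6*(3 - 6) = -6*(-3) = 18)
(1/(-44 - 4) + q)² = (1/(-44 - 4) + 18)² = (1/(-48) + 18)² = (-1/48 + 18)² = (863/48)² = 744769/2304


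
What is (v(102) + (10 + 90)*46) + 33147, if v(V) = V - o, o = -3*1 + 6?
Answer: 37846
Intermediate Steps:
o = 3 (o = -3 + 6 = 3)
v(V) = -3 + V (v(V) = V - 1*3 = V - 3 = -3 + V)
(v(102) + (10 + 90)*46) + 33147 = ((-3 + 102) + (10 + 90)*46) + 33147 = (99 + 100*46) + 33147 = (99 + 4600) + 33147 = 4699 + 33147 = 37846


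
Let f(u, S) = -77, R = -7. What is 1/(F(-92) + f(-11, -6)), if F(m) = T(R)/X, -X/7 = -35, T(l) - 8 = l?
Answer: -245/18864 ≈ -0.012988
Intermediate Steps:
T(l) = 8 + l
X = 245 (X = -7*(-35) = 245)
F(m) = 1/245 (F(m) = (8 - 7)/245 = 1*(1/245) = 1/245)
1/(F(-92) + f(-11, -6)) = 1/(1/245 - 77) = 1/(-18864/245) = -245/18864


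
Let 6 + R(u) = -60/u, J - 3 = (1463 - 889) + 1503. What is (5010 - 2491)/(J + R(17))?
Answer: 42823/35198 ≈ 1.2166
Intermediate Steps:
J = 2080 (J = 3 + ((1463 - 889) + 1503) = 3 + (574 + 1503) = 3 + 2077 = 2080)
R(u) = -6 - 60/u
(5010 - 2491)/(J + R(17)) = (5010 - 2491)/(2080 + (-6 - 60/17)) = 2519/(2080 + (-6 - 60*1/17)) = 2519/(2080 + (-6 - 60/17)) = 2519/(2080 - 162/17) = 2519/(35198/17) = 2519*(17/35198) = 42823/35198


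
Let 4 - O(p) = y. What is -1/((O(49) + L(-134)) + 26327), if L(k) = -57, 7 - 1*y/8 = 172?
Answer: -1/27594 ≈ -3.6240e-5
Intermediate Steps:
y = -1320 (y = 56 - 8*172 = 56 - 1376 = -1320)
O(p) = 1324 (O(p) = 4 - 1*(-1320) = 4 + 1320 = 1324)
-1/((O(49) + L(-134)) + 26327) = -1/((1324 - 57) + 26327) = -1/(1267 + 26327) = -1/27594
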